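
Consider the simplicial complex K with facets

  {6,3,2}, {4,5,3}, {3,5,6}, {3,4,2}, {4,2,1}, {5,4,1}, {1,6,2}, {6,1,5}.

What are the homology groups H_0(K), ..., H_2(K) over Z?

We work with the vertex ordering 1 < 2 < 3 < 4 < 5 < 6. The simplices of K, each written with vertices in increasing order, are:

  0-simplices (6): [1], [2], [3], [4], [5], [6]
  1-simplices (12): [1,2], [1,4], [1,5], [1,6], [2,3], [2,4], [2,6], [3,4], [3,5], [3,6], [4,5], [5,6]
  2-simplices (8): [1,2,4], [1,2,6], [1,4,5], [1,5,6], [2,3,4], [2,3,6], [3,4,5], [3,5,6]

so the chain groups are C_0 ≅ Z^6, C_1 ≅ Z^12, C_2 ≅ Z^8.

Boundary ∂_1: C_1 → C_0 sends each edge [p,q] (with p < q) to q − p. For instance
  ∂[1,2] = [2] − [1].
The 6×12 boundary matrix has rank 5 and Smith normal form diag(1,1,1,1,1).

∂_2: C_2 → C_1 acts by ∂[p,q,r] = [q,r] − [p,r] + [p,q]. For instance
  ∂[3,5,6] = [5,6] − [3,6] + [3,5],
  ∂[1,5,6] = [5,6] − [1,6] + [1,5].
This gives a 12×8 integer matrix of rank 7; reducing to Smith normal form yields diagonal entries (1,1,1,1,1,1,1).

Computing H_k = (kernel of ∂_k) / (image of ∂_{k+1}):

  H_0: rank C_0 − rank ∂_1 = 6 − 5 = 1, and the invariant factors of ∂_1 are all 1, so H_0 ≅ Z.
  H_1: rank ker ∂_1 − rank ∂_2 = (12 − 5) − 7 = 0, and the invariant factors of ∂_2 are all 1, so H_1 ≅ 0.
  H_2: rank ker ∂_2 − rank ∂_3 = (8 − 7) − 0 = 1, and there is no ∂_3, so H_2 ≅ Z.

As a check, the Euler characteristic is 6 − 12 + 8 = 2, which agrees with 1 − 0 + 1 = 2.

H_0 ≅ Z,  H_1 = 0,  H_2 ≅ Z.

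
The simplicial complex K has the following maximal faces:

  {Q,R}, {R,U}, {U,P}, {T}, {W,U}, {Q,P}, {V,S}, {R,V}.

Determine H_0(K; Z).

Fix the vertex order P < Q < R < S < T < U < V < W and write every simplex with vertices in increasing order. Then dim K = 1 and the simplices of K are:

  0-simplices (8): P, Q, R, S, T, U, V, W
  1-simplices (7): PQ, PU, QR, RU, RV, SV, UW

Hence C_0 ≅ Z^8, C_1 ≅ Z^7.

Boundary ∂_1: C_1 → C_0 maps an edge to its endpoints' difference, ∂[p,q] = q − p. For instance
  ∂QR = R − Q.
The 8×7 boundary matrix has rank 6 and Smith normal form diag(1,1,1,1,1,1).

Reading off H_k = ker ∂_k / im ∂_{k+1}:

  H_0: rank C_0 − rank ∂_1 = 8 − 6 = 2, and the invariant factors of ∂_1 are all 1, so H_0 = Z^2.

H_0 ≅ Z^2.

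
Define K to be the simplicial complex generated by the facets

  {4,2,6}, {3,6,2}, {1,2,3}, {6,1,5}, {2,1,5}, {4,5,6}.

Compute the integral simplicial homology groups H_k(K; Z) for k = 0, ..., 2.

H_0 ≅ Z,  H_1 ≅ Z,  H_2 = 0.

Order the vertices as 1 < 2 < 3 < 4 < 5 < 6. Listing each simplex with vertices in this order, K has dimension 2 with simplices:

  0-simplices (6): [1], [2], [3], [4], [5], [6]
  1-simplices (12): [1,2], [1,3], [1,5], [1,6], [2,3], [2,4], [2,5], [2,6], [3,6], [4,5], [4,6], [5,6]
  2-simplices (6): [1,2,3], [1,2,5], [1,5,6], [2,3,6], [2,4,6], [4,5,6]

so the chain groups are C_0 ≅ Z^6, C_1 ≅ Z^12, C_2 ≅ Z^6.

∂_1: C_1 → C_0 sends each edge [p,q] (with p < q) to q − p. For instance
  ∂[1,2] = [2] − [1].
This gives a 6×12 integer matrix of rank 5; reducing to Smith normal form yields diagonal entries (1,1,1,1,1).

∂_2: C_2 → C_1 maps a triangle to the signed sum of its edges. For instance
  ∂[1,2,5] = [2,5] − [1,5] + [1,2],
  ∂[4,5,6] = [5,6] − [4,6] + [4,5].
The resulting 12×6 matrix has rank 6, and its Smith normal form has invariant factors (1,1,1,1,1,1).

Now H_k = ker ∂_k / im ∂_{k+1}, so:

  H_0: rank C_0 − rank ∂_1 = 6 − 5 = 1, and the invariant factors of ∂_1 are all 1, so H_0 ≅ Z.
  H_1: rank ker ∂_1 − rank ∂_2 = (12 − 5) − 6 = 1, and the invariant factors of ∂_2 are all 1, so H_1 ≅ Z.
  H_2: rank ker ∂_2 − rank ∂_3 = (6 − 6) − 0 = 0, and there is no ∂_3, so H_2 ≅ 0.

(K is a triangulation of the cylinder S^1 x I.)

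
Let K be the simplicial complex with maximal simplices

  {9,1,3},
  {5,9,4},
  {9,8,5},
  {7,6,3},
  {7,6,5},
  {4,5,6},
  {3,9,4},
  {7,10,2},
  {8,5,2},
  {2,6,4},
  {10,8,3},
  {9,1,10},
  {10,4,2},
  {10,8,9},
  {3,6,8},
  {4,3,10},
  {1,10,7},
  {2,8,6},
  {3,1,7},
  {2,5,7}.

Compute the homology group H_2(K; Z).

Fix the vertex order 1 < 2 < 3 < 4 < 5 < 6 < 7 < 8 < 9 < 10 and write every simplex with vertices in increasing order. Then dim K = 2 and the simplices of K are:

  0-simplices (10): [1], [2], [3], [4], [5], [6], [7], [8], [9], [10]
  1-simplices (30): (30 of them)
  2-simplices (20): (20 of them)

giving chain groups C_0 ≅ Z^10, C_1 ≅ Z^30, C_2 ≅ Z^20.

∂_1: C_1 → C_0 is given by ∂[p,q] = [q] − [p]. For instance
  ∂[3,10] = [10] − [3].
This gives a 10×30 integer matrix of rank 9; reducing to Smith normal form yields diagonal entries (1,1,1,1,1,1,1,1,1).

∂_2: C_2 → C_1 acts by ∂[p,q,r] = [q,r] − [p,r] + [p,q]. For instance
  ∂[1,3,7] = [3,7] − [1,7] + [1,3],
  ∂[1,9,10] = [9,10] − [1,10] + [1,9].
This gives a 30×20 integer matrix of rank 20; reducing to Smith normal form yields diagonal entries (1,1,1,1,1,1,1,1,1,1,1,1,1,1,1,1,1,1,1,2).

Reading off H_k = ker ∂_k / im ∂_{k+1}:

  H_2: rank ker ∂_2 − rank ∂_3 = (20 − 20) − 0 = 0, and there is no ∂_3, so H_2 ≅ 0.

H_2 = 0.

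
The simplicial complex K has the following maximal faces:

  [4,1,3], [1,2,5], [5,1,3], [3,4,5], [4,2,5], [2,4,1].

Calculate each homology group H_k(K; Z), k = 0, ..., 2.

K has 5 vertices, 9 edges, 6 triangles.
rank ∂_0 = 0, rank ∂_1 = 4 ⇒ b_0 = 5 − 0 − 4 = 1; all invariant factors of ∂_1 are 1 so no torsion. So H_0 = Z.
rank ∂_1 = 4, rank ∂_2 = 5 ⇒ b_1 = 9 − 4 − 5 = 0; all invariant factors of ∂_2 are 1 so no torsion. So H_1 = 0.
rank ∂_2 = 5, rank ∂_3 = 0 ⇒ b_2 = 6 − 5 − 0 = 1. So H_2 = Z.

H_0 = Z,  H_1 = 0,  H_2 = Z.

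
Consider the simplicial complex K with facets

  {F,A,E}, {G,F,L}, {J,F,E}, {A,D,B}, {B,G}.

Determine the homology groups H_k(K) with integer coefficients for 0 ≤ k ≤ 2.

H_0 ≅ Z,  H_1 ≅ Z,  H_2 = 0.

Order the vertices as A < B < D < E < F < G < J < L. Listing each simplex with vertices in this order, K has dimension 2 with simplices:

  0-simplices (8): A, B, D, E, F, G, J, L
  1-simplices (12): AB, AD, AE, AF, BD, BG, EF, EJ, FG, FJ, FL, GL
  2-simplices (4): ABD, AEF, EFJ, FGL

giving chain groups C_0 ≅ Z^8, C_1 ≅ Z^12, C_2 ≅ Z^4.

The boundary map ∂_1: C_1 → C_0 maps an edge to its endpoints' difference, ∂[p,q] = q − p.
The 8×12 boundary matrix has rank 7 and Smith normal form diag(1,1,1,1,1,1,1).

Boundary ∂_2: C_2 → C_1 sends each 2-simplex [p,q,r] to [q,r] − [p,r] + [p,q]. For instance
  ∂ABD = BD − AD + AB,
  ∂FGL = GL − FL + FG.
The 12×4 boundary matrix has rank 4 and Smith normal form diag(1,1,1,1).

From H_k ≅ ker(∂_k) / im(∂_{k+1}) we obtain:

  H_0: rank C_0 − rank ∂_1 = 8 − 7 = 1, and the invariant factors of ∂_1 are all 1, so H_0 ≅ Z.
  H_1: rank ker ∂_1 − rank ∂_2 = (12 − 7) − 4 = 1, and the invariant factors of ∂_2 are all 1, so H_1 ≅ Z.
  H_2: rank ker ∂_2 − rank ∂_3 = (4 − 4) − 0 = 0, and there is no ∂_3, so H_2 ≅ 0.

As a check, the Euler characteristic is 8 − 12 + 4 = 0, which agrees with 1 − 1 + 0 = 0.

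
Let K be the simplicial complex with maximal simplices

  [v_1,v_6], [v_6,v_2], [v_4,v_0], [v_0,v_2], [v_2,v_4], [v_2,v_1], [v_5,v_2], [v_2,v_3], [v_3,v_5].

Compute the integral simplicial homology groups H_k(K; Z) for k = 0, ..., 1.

We work with the vertex ordering v_0 < v_1 < v_2 < v_3 < v_4 < v_5 < v_6. The simplices of K, each written with vertices in increasing order, are:

  0-simplices (7): [v_0], [v_1], [v_2], [v_3], [v_4], [v_5], [v_6]
  1-simplices (9): [v_0,v_2], [v_0,v_4], [v_1,v_2], [v_1,v_6], [v_2,v_3], [v_2,v_4], [v_2,v_5], [v_2,v_6], [v_3,v_5]

Hence C_0 ≅ Z^7, C_1 ≅ Z^9.

The boundary map ∂_1: C_1 → C_0 is given by ∂[p,q] = [q] − [p].
This gives a 7×9 integer matrix of rank 6; reducing to Smith normal form yields diagonal entries (1,1,1,1,1,1).

Reading off H_k = ker ∂_k / im ∂_{k+1}:

  H_0: rank C_0 − rank ∂_1 = 7 − 6 = 1, and the invariant factors of ∂_1 are all 1, so H_0 ≅ Z.
  H_1: rank ker ∂_1 − rank ∂_2 = (9 − 6) − 0 = 3, and there is no ∂_2, so H_1 ≅ Z^3.

As a check, the Euler characteristic is 7 − 9 = -2, which agrees with 1 − 3 = -2.

H_0 = Z,  H_1 = Z^3.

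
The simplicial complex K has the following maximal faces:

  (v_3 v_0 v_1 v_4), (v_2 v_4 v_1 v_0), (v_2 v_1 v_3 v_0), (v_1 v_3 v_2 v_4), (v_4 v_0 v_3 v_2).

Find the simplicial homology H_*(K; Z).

H_0 ≅ Z,  H_1 = 0,  H_2 = 0,  H_3 ≅ Z.

Take the total order v_0 < v_1 < v_2 < v_3 < v_4 on the vertex set. Then K (dimension 3) consists of the simplices:

  0-simplices (5): [v_0], [v_1], [v_2], [v_3], [v_4]
  1-simplices (10): [v_0,v_1], [v_0,v_2], [v_0,v_3], [v_0,v_4], [v_1,v_2], [v_1,v_3], [v_1,v_4], [v_2,v_3], [v_2,v_4], [v_3,v_4]
  2-simplices (10): [v_0,v_1,v_2], [v_0,v_1,v_3], [v_0,v_1,v_4], [v_0,v_2,v_3], [v_0,v_2,v_4], [v_0,v_3,v_4], [v_1,v_2,v_3], [v_1,v_2,v_4], [v_1,v_3,v_4], [v_2,v_3,v_4]
  3-simplices (5): [v_0,v_1,v_2,v_3], [v_0,v_1,v_2,v_4], [v_0,v_1,v_3,v_4], [v_0,v_2,v_3,v_4], [v_1,v_2,v_3,v_4]

Hence C_0 ≅ Z^5, C_1 ≅ Z^10, C_2 ≅ Z^10, C_3 ≅ Z^5.

∂_1: C_1 → C_0 is given by ∂[p,q] = [q] − [p]. For instance
  ∂[v_2,v_4] = [v_4] − [v_2].
This gives a 5×10 integer matrix of rank 4; reducing to Smith normal form yields diagonal entries (1,1,1,1).

Boundary ∂_2: C_2 → C_1 acts by ∂[p,q,r] = [q,r] − [p,r] + [p,q]. For instance
  ∂[v_0,v_1,v_3] = [v_1,v_3] − [v_0,v_3] + [v_0,v_1],
  ∂[v_0,v_2,v_4] = [v_2,v_4] − [v_0,v_4] + [v_0,v_2].
The 10×10 boundary matrix has rank 6 and Smith normal form diag(1,1,1,1,1,1).

Boundary ∂_3: C_3 → C_2 sends each 3-simplex σ to the alternating sum Σ_i (−1)^i (σ with its i-th vertex removed). For instance
  ∂[v_0,v_1,v_2,v_3] = [v_1,v_2,v_3] − [v_0,v_2,v_3] + [v_0,v_1,v_3] − [v_0,v_1,v_2],
  ∂[v_1,v_2,v_3,v_4] = [v_2,v_3,v_4] − [v_1,v_3,v_4] + [v_1,v_2,v_4] − [v_1,v_2,v_3].
This gives a 10×5 integer matrix of rank 4; reducing to Smith normal form yields diagonal entries (1,1,1,1).

Reading off H_k = ker ∂_k / im ∂_{k+1}:

  H_0: rank C_0 − rank ∂_1 = 5 − 4 = 1, and the invariant factors of ∂_1 are all 1, so H_0 ≅ Z.
  H_1: rank ker ∂_1 − rank ∂_2 = (10 − 4) − 6 = 0, and the invariant factors of ∂_2 are all 1, so H_1 ≅ 0.
  H_2: rank ker ∂_2 − rank ∂_3 = (10 − 6) − 4 = 0, and the invariant factors of ∂_3 are all 1, so H_2 ≅ 0.
  H_3: rank ker ∂_3 − rank ∂_4 = (5 − 4) − 0 = 1, and there is no ∂_4, so H_3 ≅ Z.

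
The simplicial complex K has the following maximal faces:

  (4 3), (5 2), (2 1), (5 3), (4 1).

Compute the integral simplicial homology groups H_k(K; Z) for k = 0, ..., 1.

K has 5 vertices, 5 edges.
rank ∂_0 = 0, rank ∂_1 = 4 ⇒ b_0 = 5 − 0 − 4 = 1; all invariant factors of ∂_1 are 1 so no torsion. So H_0 ≅ Z.
rank ∂_1 = 4, rank ∂_2 = 0 ⇒ b_1 = 5 − 4 − 0 = 1. So H_1 ≅ Z.

H_0 = Z,  H_1 = Z.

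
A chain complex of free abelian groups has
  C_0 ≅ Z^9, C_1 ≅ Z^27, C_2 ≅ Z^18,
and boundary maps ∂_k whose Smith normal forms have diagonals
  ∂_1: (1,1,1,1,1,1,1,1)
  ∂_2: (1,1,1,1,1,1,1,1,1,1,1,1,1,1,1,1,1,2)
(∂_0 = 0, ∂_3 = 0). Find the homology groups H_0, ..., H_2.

H_0 ≅ Z,  H_1 ≅ Z ⊕ Z/2Z,  H_2 = 0.

H_0: b_0 = 9 − 0 − 8 = 1; torsion from ∂_1 factors > 1: none. So H_0 ≅ Z.
H_1: b_1 = 27 − 8 − 18 = 1; torsion from ∂_2 factors > 1: [2]. So H_1 ≅ Z ⊕ Z/2Z.
H_2: b_2 = 18 − 18 − 0 = 0; torsion from ∂_3 factors > 1: none. So H_2 ≅ 0.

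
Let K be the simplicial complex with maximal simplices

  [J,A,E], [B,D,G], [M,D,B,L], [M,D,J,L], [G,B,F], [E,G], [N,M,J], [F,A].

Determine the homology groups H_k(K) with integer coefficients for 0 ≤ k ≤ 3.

H_0 ≅ Z,  H_1 ≅ Z^2,  H_2 = 0,  H_3 = 0.

We work with the vertex ordering A < B < D < E < F < G < J < L < M < N. The simplices of K, each written with vertices in increasing order, are:

  0-simplices (10): A, B, D, E, F, G, J, L, M, N
  1-simplices (20): AE, AF, AJ, BD, BF, BG, BL, BM, DG, DJ, DL, DM, EG, EJ, FG, JL, JM, JN, LM, MN
  2-simplices (11): AEJ, BDG, BDL, BDM, BFG, BLM, DJL, DJM, DLM, JLM, JMN
  3-simplices (2): BDLM, DJLM

giving chain groups C_0 ≅ Z^10, C_1 ≅ Z^20, C_2 ≅ Z^11, C_3 ≅ Z^2.

The boundary map ∂_1: C_1 → C_0 sends each edge [p,q] (with p < q) to q − p. For instance
  ∂AE = E − A.
This gives a 10×20 integer matrix of rank 9; reducing to Smith normal form yields diagonal entries (1,1,1,1,1,1,1,1,1).

The boundary map ∂_2: C_2 → C_1 acts by ∂[p,q,r] = [q,r] − [p,r] + [p,q]. For instance
  ∂BDM = DM − BM + BD,
  ∂BLM = LM − BM + BL.
This gives a 20×11 integer matrix of rank 9; reducing to Smith normal form yields diagonal entries (1,1,1,1,1,1,1,1,1).

The boundary map ∂_3: C_3 → C_2 sends each 3-simplex σ to the alternating sum Σ_i (−1)^i (σ with its i-th vertex removed). For instance
  ∂BDLM = DLM − BLM + BDM − BDL,
  ∂DJLM = JLM − DLM + DJM − DJL.
As a 11×2 matrix over Z this has rank 2, with invariant factors (1,1).

Computing H_k = (kernel of ∂_k) / (image of ∂_{k+1}):

  H_0: rank C_0 − rank ∂_1 = 10 − 9 = 1, and the invariant factors of ∂_1 are all 1, so H_0 = Z.
  H_1: rank ker ∂_1 − rank ∂_2 = (20 − 9) − 9 = 2, and the invariant factors of ∂_2 are all 1, so H_1 = Z^2.
  H_2: rank ker ∂_2 − rank ∂_3 = (11 − 9) − 2 = 0, and the invariant factors of ∂_3 are all 1, so H_2 = 0.
  H_3: rank ker ∂_3 − rank ∂_4 = (2 − 2) − 0 = 0, and there is no ∂_4, so H_3 = 0.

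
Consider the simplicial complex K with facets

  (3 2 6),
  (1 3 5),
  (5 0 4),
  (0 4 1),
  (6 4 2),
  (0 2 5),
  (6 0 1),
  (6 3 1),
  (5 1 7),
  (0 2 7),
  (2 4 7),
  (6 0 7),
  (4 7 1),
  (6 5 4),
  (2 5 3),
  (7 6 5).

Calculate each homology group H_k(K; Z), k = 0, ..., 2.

K has 8 vertices, 24 edges, 16 triangles.
rank ∂_0 = 0, rank ∂_1 = 7 ⇒ b_0 = 8 − 0 − 7 = 1; all invariant factors of ∂_1 are 1 so no torsion. So H_0 ≅ Z.
rank ∂_1 = 7, rank ∂_2 = 15 ⇒ b_1 = 24 − 7 − 15 = 2; all invariant factors of ∂_2 are 1 so no torsion. So H_1 ≅ Z^2.
rank ∂_2 = 15, rank ∂_3 = 0 ⇒ b_2 = 16 − 15 − 0 = 1. So H_2 ≅ Z.

H_0 ≅ Z,  H_1 ≅ Z^2,  H_2 ≅ Z.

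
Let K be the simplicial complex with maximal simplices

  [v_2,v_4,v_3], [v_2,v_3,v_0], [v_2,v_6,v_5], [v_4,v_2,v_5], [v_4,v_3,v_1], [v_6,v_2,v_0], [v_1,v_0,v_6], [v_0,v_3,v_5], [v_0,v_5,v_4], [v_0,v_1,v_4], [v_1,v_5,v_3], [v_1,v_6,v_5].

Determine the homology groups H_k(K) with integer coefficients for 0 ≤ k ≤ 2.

Fix the vertex order v_0 < v_1 < v_2 < v_3 < v_4 < v_5 < v_6 and write every simplex with vertices in increasing order. Then dim K = 2 and the simplices of K are:

  0-simplices (7): [v_0], [v_1], [v_2], [v_3], [v_4], [v_5], [v_6]
  1-simplices (18): (18 of them)
  2-simplices (12): (12 of them)

so the chain groups are C_0 ≅ Z^7, C_1 ≅ Z^18, C_2 ≅ Z^12.

Boundary ∂_1: C_1 → C_0 is given by ∂[p,q] = [q] − [p]. For instance
  ∂[v_0,v_2] = [v_2] − [v_0].
This gives a 7×18 integer matrix of rank 6; reducing to Smith normal form yields diagonal entries (1,1,1,1,1,1).

Boundary ∂_2: C_2 → C_1 acts by ∂[p,q,r] = [q,r] − [p,r] + [p,q]. For instance
  ∂[v_1,v_3,v_4] = [v_3,v_4] − [v_1,v_4] + [v_1,v_3],
  ∂[v_1,v_5,v_6] = [v_5,v_6] − [v_1,v_6] + [v_1,v_5].
As a 18×12 matrix over Z this has rank 12, with invariant factors (1,1,1,1,1,1,1,1,1,1,1,2).

Now H_k = ker ∂_k / im ∂_{k+1}, so:

  H_0: rank C_0 − rank ∂_1 = 7 − 6 = 1, and the invariant factors of ∂_1 are all 1, so H_0 ≅ Z.
  H_1: rank ker ∂_1 − rank ∂_2 = (18 − 6) − 12 = 0, and ∂_2 has invariant factor 2 > 1, so H_1 ≅ Z/2.
  H_2: rank ker ∂_2 − rank ∂_3 = (12 − 12) − 0 = 0, and there is no ∂_3, so H_2 ≅ 0.

As a check, the Euler characteristic is 7 − 18 + 12 = 1, which agrees with 1 − 0 + 0 = 1.
(K is a triangulation of the real projective plane RP^2.)

H_0 = Z,  H_1 = Z/2,  H_2 = 0.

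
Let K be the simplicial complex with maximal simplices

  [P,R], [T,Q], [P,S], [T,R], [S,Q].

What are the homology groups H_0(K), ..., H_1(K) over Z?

H_0 ≅ Z,  H_1 ≅ Z.

We work with the vertex ordering P < Q < R < S < T. The simplices of K, each written with vertices in increasing order, are:

  0-simplices (5): P, Q, R, S, T
  1-simplices (5): PR, PS, QS, QT, RT

Hence C_0 ≅ Z^5, C_1 ≅ Z^5.

∂_1: C_1 → C_0 sends each edge [p,q] (with p < q) to q − p.
The 5×5 boundary matrix has rank 4 and Smith normal form diag(1,1,1,1).

Reading off H_k = ker ∂_k / im ∂_{k+1}:

  H_0: rank C_0 − rank ∂_1 = 5 − 4 = 1, and the invariant factors of ∂_1 are all 1, so H_0 = Z.
  H_1: rank ker ∂_1 − rank ∂_2 = (5 − 4) − 0 = 1, and there is no ∂_2, so H_1 = Z.

(K is a triangulation of the circle S^1.)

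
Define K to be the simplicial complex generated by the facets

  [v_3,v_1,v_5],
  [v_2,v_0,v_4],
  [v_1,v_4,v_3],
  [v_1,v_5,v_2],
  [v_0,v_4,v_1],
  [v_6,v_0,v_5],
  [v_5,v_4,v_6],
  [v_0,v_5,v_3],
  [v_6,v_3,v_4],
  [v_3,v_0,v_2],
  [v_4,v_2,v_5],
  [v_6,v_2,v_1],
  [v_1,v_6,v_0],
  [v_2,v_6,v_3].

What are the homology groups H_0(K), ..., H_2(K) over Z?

Fix the vertex order v_0 < v_1 < v_2 < v_3 < v_4 < v_5 < v_6 and write every simplex with vertices in increasing order. Then dim K = 2 and the simplices of K are:

  0-simplices (7): [v_0], [v_1], [v_2], [v_3], [v_4], [v_5], [v_6]
  1-simplices (21): (21 of them)
  2-simplices (14): (14 of them)

Hence C_0 ≅ Z^7, C_1 ≅ Z^21, C_2 ≅ Z^14.

Boundary ∂_1: C_1 → C_0 maps an edge to its endpoints' difference, ∂[p,q] = q − p.
As a 7×21 matrix over Z this has rank 6, with invariant factors (1,1,1,1,1,1).

Boundary ∂_2: C_2 → C_1 maps a triangle to the signed sum of its edges. For instance
  ∂[v_0,v_1,v_4] = [v_1,v_4] − [v_0,v_4] + [v_0,v_1],
  ∂[v_1,v_3,v_4] = [v_3,v_4] − [v_1,v_4] + [v_1,v_3].
As a 21×14 matrix over Z this has rank 13, with invariant factors (1,1,1,1,1,1,1,1,1,1,1,1,1).

Computing H_k = (kernel of ∂_k) / (image of ∂_{k+1}):

  H_0: rank C_0 − rank ∂_1 = 7 − 6 = 1, and the invariant factors of ∂_1 are all 1, so H_0 ≅ Z.
  H_1: rank ker ∂_1 − rank ∂_2 = (21 − 6) − 13 = 2, and the invariant factors of ∂_2 are all 1, so H_1 ≅ Z^2.
  H_2: rank ker ∂_2 − rank ∂_3 = (14 − 13) − 0 = 1, and there is no ∂_3, so H_2 ≅ Z.

(K is a triangulation of the torus T^2.)

H_0 ≅ Z,  H_1 ≅ Z^2,  H_2 ≅ Z.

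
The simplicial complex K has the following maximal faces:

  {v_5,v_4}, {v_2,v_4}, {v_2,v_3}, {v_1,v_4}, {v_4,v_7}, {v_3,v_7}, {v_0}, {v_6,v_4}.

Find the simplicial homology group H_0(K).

K has 8 vertices, 7 edges.
rank ∂_0 = 0, rank ∂_1 = 6 ⇒ b_0 = 8 − 0 − 6 = 2; all invariant factors of ∂_1 are 1 so no torsion. So H_0 = Z^2.

H_0 ≅ Z^2.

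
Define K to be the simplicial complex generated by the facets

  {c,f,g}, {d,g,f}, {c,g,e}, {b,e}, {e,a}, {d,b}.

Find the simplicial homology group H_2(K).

H_2 = 0.

Fix the vertex order a < b < c < d < e < f < g and write every simplex with vertices in increasing order. Then dim K = 2 and the simplices of K are:

  0-simplices (7): a, b, c, d, e, f, g
  1-simplices (10): ae, bd, be, ce, cf, cg, df, dg, eg, fg
  2-simplices (3): ceg, cfg, dfg

giving chain groups C_0 ≅ Z^7, C_1 ≅ Z^10, C_2 ≅ Z^3.

The boundary map ∂_1: C_1 → C_0 maps an edge to its endpoints' difference, ∂[p,q] = q − p. For instance
  ∂cg = g − c.
The resulting 7×10 matrix has rank 6, and its Smith normal form has invariant factors (1,1,1,1,1,1).

Boundary ∂_2: C_2 → C_1 sends each 2-simplex [p,q,r] to [q,r] − [p,r] + [p,q]. For instance
  ∂dfg = fg − dg + df,
  ∂cfg = fg − cg + cf.
The 10×3 boundary matrix has rank 3 and Smith normal form diag(1,1,1).

From H_k ≅ ker(∂_k) / im(∂_{k+1}) we obtain:

  H_2: rank ker ∂_2 − rank ∂_3 = (3 − 3) − 0 = 0, and there is no ∂_3, so H_2 ≅ 0.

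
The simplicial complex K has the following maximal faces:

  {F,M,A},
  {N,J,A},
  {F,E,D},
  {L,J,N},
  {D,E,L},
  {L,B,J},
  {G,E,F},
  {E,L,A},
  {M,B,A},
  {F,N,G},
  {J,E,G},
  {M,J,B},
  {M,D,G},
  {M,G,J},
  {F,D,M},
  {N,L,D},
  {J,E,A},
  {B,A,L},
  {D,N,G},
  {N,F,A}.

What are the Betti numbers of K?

b_0 = 1, b_1 = 1, b_2 = 0.

Order the vertices as A < B < D < E < F < G < J < L < M < N. Listing each simplex with vertices in this order, K has dimension 2 with simplices:

  0-simplices (10): A, B, D, E, F, G, J, L, M, N
  1-simplices (30): AB, AE, AF, AJ, AL, AM, AN, BJ, BL, BM, DE, DF, DG, DL, DM, DN, EF, EG, EJ, EL, FG, FM, FN, GJ, GM, GN, JL, JM, JN, LN
  2-simplices (20): ABL, ABM, AEJ, AEL, AFM, AFN, AJN, BJL, BJM, DEF, DEL, DFM, DGM, DGN, DLN, EFG, EGJ, FGN, GJM, JLN

giving chain groups C_0 ≅ Z^10, C_1 ≅ Z^30, C_2 ≅ Z^20.

Boundary ∂_1: C_1 → C_0 sends each edge [p,q] (with p < q) to q − p.
As a 10×30 matrix over Z this has rank 9, with invariant factors (1,1,1,1,1,1,1,1,1).

Boundary ∂_2: C_2 → C_1 sends each 2-simplex [p,q,r] to [q,r] − [p,r] + [p,q]. For instance
  ∂JLN = LN − JN + JL,
  ∂DGM = GM − DM + DG.
This gives a 30×20 integer matrix of rank 20; reducing to Smith normal form yields diagonal entries (1,1,1,1,1,1,1,1,1,1,1,1,1,1,1,1,1,1,1,2).

Now H_k = ker ∂_k / im ∂_{k+1}, so:

  H_0: rank C_0 − rank ∂_1 = 10 − 9 = 1, and the invariant factors of ∂_1 are all 1, so H_0 = Z.
  H_1: rank ker ∂_1 − rank ∂_2 = (30 − 9) − 20 = 1, and ∂_2 has invariant factor 2 > 1, so H_1 = Z × Z/2.
  H_2: rank ker ∂_2 − rank ∂_3 = (20 − 20) − 0 = 0, and there is no ∂_3, so H_2 = 0.

As a check, the Euler characteristic is 10 − 30 + 20 = 0, which agrees with 1 − 1 + 0 = 0.

Hence the Betti numbers are b_0 = 1, b_1 = 1, b_2 = 0.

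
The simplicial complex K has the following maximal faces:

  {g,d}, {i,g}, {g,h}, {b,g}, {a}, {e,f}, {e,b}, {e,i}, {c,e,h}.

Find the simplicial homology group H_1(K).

K has 9 vertices, 10 edges, 1 triangle.
rank ∂_1 = 7, rank ∂_2 = 1 ⇒ b_1 = 10 − 7 − 1 = 2; all invariant factors of ∂_2 are 1 so no torsion. So H_1 = Z^2.

H_1 = Z^2.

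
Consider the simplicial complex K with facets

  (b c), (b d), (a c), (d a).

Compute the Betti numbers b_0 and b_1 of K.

Fix the vertex order a < b < c < d and write every simplex with vertices in increasing order. Then dim K = 1 and the simplices of K are:

  0-simplices (4): a, b, c, d
  1-simplices (4): ac, ad, bc, bd

Hence C_0 ≅ Z^4, C_1 ≅ Z^4.

∂_1: C_1 → C_0 is given by ∂[p,q] = [q] − [p]. For instance
  ∂bc = c − b.
The 4×4 boundary matrix has rank 3 and Smith normal form diag(1,1,1).

Reading off H_k = ker ∂_k / im ∂_{k+1}:

  H_0: rank C_0 − rank ∂_1 = 4 − 3 = 1, and the invariant factors of ∂_1 are all 1, so H_0 = Z.
  H_1: rank ker ∂_1 − rank ∂_2 = (4 − 3) − 0 = 1, and there is no ∂_2, so H_1 = Z.

As a check, the Euler characteristic is 4 − 4 = 0, which agrees with 1 − 1 = 0.
(K is a triangulation of the circle S^1.)

Hence the Betti numbers are b_0 = 1, b_1 = 1.

b_0 = 1, b_1 = 1.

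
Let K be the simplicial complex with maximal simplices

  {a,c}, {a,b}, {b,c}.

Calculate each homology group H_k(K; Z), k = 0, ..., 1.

H_0 = Z,  H_1 = Z.

K has 3 vertices, 3 edges.
rank ∂_0 = 0, rank ∂_1 = 2 ⇒ b_0 = 3 − 0 − 2 = 1; all invariant factors of ∂_1 are 1 so no torsion. So H_0 = Z.
rank ∂_1 = 2, rank ∂_2 = 0 ⇒ b_1 = 3 − 2 − 0 = 1. So H_1 = Z.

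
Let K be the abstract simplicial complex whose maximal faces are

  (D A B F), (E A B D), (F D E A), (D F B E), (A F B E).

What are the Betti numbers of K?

Order the vertices as A < B < D < E < F. Listing each simplex with vertices in this order, K has dimension 3 with simplices:

  0-simplices (5): A, B, D, E, F
  1-simplices (10): AB, AD, AE, AF, BD, BE, BF, DE, DF, EF
  2-simplices (10): ABD, ABE, ABF, ADE, ADF, AEF, BDE, BDF, BEF, DEF
  3-simplices (5): ABDE, ABDF, ABEF, ADEF, BDEF

Hence C_0 ≅ Z^5, C_1 ≅ Z^10, C_2 ≅ Z^10, C_3 ≅ Z^5.

The boundary map ∂_1: C_1 → C_0 is given by ∂[p,q] = [q] − [p]. For instance
  ∂BF = F − B.
As a 5×10 matrix over Z this has rank 4, with invariant factors (1,1,1,1).

Boundary ∂_2: C_2 → C_1 sends each 2-simplex [p,q,r] to [q,r] − [p,r] + [p,q]. For instance
  ∂BDE = DE − BE + BD,
  ∂DEF = EF − DF + DE.
As a 10×10 matrix over Z this has rank 6, with invariant factors (1,1,1,1,1,1).

The boundary map ∂_3: C_3 → C_2 sends each 3-simplex σ to the alternating sum Σ_i (−1)^i (σ with its i-th vertex removed). For instance
  ∂ADEF = DEF − AEF + ADF − ADE,
  ∂ABDE = BDE − ADE + ABE − ABD.
The resulting 10×5 matrix has rank 4, and its Smith normal form has invariant factors (1,1,1,1).

From H_k ≅ ker(∂_k) / im(∂_{k+1}) we obtain:

  H_0: rank C_0 − rank ∂_1 = 5 − 4 = 1, and the invariant factors of ∂_1 are all 1, so H_0 = Z.
  H_1: rank ker ∂_1 − rank ∂_2 = (10 − 4) − 6 = 0, and the invariant factors of ∂_2 are all 1, so H_1 = 0.
  H_2: rank ker ∂_2 − rank ∂_3 = (10 − 6) − 4 = 0, and the invariant factors of ∂_3 are all 1, so H_2 = 0.
  H_3: rank ker ∂_3 − rank ∂_4 = (5 − 4) − 0 = 1, and there is no ∂_4, so H_3 = Z.

Hence the Betti numbers are b_0 = 1, b_1 = 0, b_2 = 0, b_3 = 1.

b_0 = 1, b_1 = 0, b_2 = 0, b_3 = 1.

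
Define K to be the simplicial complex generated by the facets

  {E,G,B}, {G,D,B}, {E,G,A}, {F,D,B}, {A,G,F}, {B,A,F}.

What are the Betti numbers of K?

b_0 = 1, b_1 = 1, b_2 = 0.

K has 6 vertices, 12 edges, 6 triangles.
rank ∂_0 = 0, rank ∂_1 = 5 ⇒ b_0 = 6 − 0 − 5 = 1; all invariant factors of ∂_1 are 1 so no torsion. So H_0 ≅ Z.
rank ∂_1 = 5, rank ∂_2 = 6 ⇒ b_1 = 12 − 5 − 6 = 1; all invariant factors of ∂_2 are 1 so no torsion. So H_1 ≅ Z.
rank ∂_2 = 6, rank ∂_3 = 0 ⇒ b_2 = 6 − 6 − 0 = 0. So H_2 ≅ 0.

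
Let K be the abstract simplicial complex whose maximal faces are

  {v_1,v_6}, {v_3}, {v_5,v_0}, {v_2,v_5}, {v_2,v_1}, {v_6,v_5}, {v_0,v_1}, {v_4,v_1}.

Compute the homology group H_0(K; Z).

H_0 ≅ Z^2.

We work with the vertex ordering v_0 < v_1 < v_2 < v_3 < v_4 < v_5 < v_6. The simplices of K, each written with vertices in increasing order, are:

  0-simplices (7): [v_0], [v_1], [v_2], [v_3], [v_4], [v_5], [v_6]
  1-simplices (7): [v_0,v_1], [v_0,v_5], [v_1,v_2], [v_1,v_4], [v_1,v_6], [v_2,v_5], [v_5,v_6]

giving chain groups C_0 ≅ Z^7, C_1 ≅ Z^7.

Boundary ∂_1: C_1 → C_0 is given by ∂[p,q] = [q] − [p]. For instance
  ∂[v_1,v_2] = [v_2] − [v_1].
This gives a 7×7 integer matrix of rank 5; reducing to Smith normal form yields diagonal entries (1,1,1,1,1).

From H_k ≅ ker(∂_k) / im(∂_{k+1}) we obtain:

  H_0: rank C_0 − rank ∂_1 = 7 − 5 = 2, and the invariant factors of ∂_1 are all 1, so H_0 = Z^2.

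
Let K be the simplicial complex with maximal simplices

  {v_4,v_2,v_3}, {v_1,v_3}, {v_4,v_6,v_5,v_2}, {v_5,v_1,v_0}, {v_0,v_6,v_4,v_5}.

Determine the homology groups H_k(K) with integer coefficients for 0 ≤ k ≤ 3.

H_0 = Z,  H_1 = Z,  H_2 = 0,  H_3 = 0.

We work with the vertex ordering v_0 < v_1 < v_2 < v_3 < v_4 < v_5 < v_6. The simplices of K, each written with vertices in increasing order, are:

  0-simplices (7): [v_0], [v_1], [v_2], [v_3], [v_4], [v_5], [v_6]
  1-simplices (14): [v_0,v_1], [v_0,v_4], [v_0,v_5], [v_0,v_6], [v_1,v_3], [v_1,v_5], [v_2,v_3], [v_2,v_4], [v_2,v_5], [v_2,v_6], [v_3,v_4], [v_4,v_5], [v_4,v_6], [v_5,v_6]
  2-simplices (9): [v_0,v_1,v_5], [v_0,v_4,v_5], [v_0,v_4,v_6], [v_0,v_5,v_6], [v_2,v_3,v_4], [v_2,v_4,v_5], [v_2,v_4,v_6], [v_2,v_5,v_6], [v_4,v_5,v_6]
  3-simplices (2): [v_0,v_4,v_5,v_6], [v_2,v_4,v_5,v_6]

Hence C_0 ≅ Z^7, C_1 ≅ Z^14, C_2 ≅ Z^9, C_3 ≅ Z^2.

Boundary ∂_1: C_1 → C_0 maps an edge to its endpoints' difference, ∂[p,q] = q − p. For instance
  ∂[v_2,v_4] = [v_4] − [v_2].
As a 7×14 matrix over Z this has rank 6, with invariant factors (1,1,1,1,1,1).

Boundary ∂_2: C_2 → C_1 acts by ∂[p,q,r] = [q,r] − [p,r] + [p,q]. For instance
  ∂[v_0,v_4,v_5] = [v_4,v_5] − [v_0,v_5] + [v_0,v_4],
  ∂[v_0,v_1,v_5] = [v_1,v_5] − [v_0,v_5] + [v_0,v_1].
As a 14×9 matrix over Z this has rank 7, with invariant factors (1,1,1,1,1,1,1).

The boundary map ∂_3: C_3 → C_2 sends each 3-simplex σ to the alternating sum Σ_i (−1)^i (σ with its i-th vertex removed). For instance
  ∂[v_2,v_4,v_5,v_6] = [v_4,v_5,v_6] − [v_2,v_5,v_6] + [v_2,v_4,v_6] − [v_2,v_4,v_5],
  ∂[v_0,v_4,v_5,v_6] = [v_4,v_5,v_6] − [v_0,v_5,v_6] + [v_0,v_4,v_6] − [v_0,v_4,v_5].
As a 9×2 matrix over Z this has rank 2, with invariant factors (1,1).

Now H_k = ker ∂_k / im ∂_{k+1}, so:

  H_0: rank C_0 − rank ∂_1 = 7 − 6 = 1, and the invariant factors of ∂_1 are all 1, so H_0 = Z.
  H_1: rank ker ∂_1 − rank ∂_2 = (14 − 6) − 7 = 1, and the invariant factors of ∂_2 are all 1, so H_1 = Z.
  H_2: rank ker ∂_2 − rank ∂_3 = (9 − 7) − 2 = 0, and the invariant factors of ∂_3 are all 1, so H_2 = 0.
  H_3: rank ker ∂_3 − rank ∂_4 = (2 − 2) − 0 = 0, and there is no ∂_4, so H_3 = 0.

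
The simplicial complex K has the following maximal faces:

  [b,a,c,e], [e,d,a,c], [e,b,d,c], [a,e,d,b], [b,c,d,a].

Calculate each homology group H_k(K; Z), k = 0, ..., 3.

H_0 = Z,  H_1 = 0,  H_2 = 0,  H_3 = Z.

Order the vertices as a < b < c < d < e. Listing each simplex with vertices in this order, K has dimension 3 with simplices:

  0-simplices (5): a, b, c, d, e
  1-simplices (10): ab, ac, ad, ae, bc, bd, be, cd, ce, de
  2-simplices (10): abc, abd, abe, acd, ace, ade, bcd, bce, bde, cde
  3-simplices (5): abcd, abce, abde, acde, bcde

so the chain groups are C_0 ≅ Z^5, C_1 ≅ Z^10, C_2 ≅ Z^10, C_3 ≅ Z^5.

∂_1: C_1 → C_0 maps an edge to its endpoints' difference, ∂[p,q] = q − p. For instance
  ∂ab = b − a.
As a 5×10 matrix over Z this has rank 4, with invariant factors (1,1,1,1).

Boundary ∂_2: C_2 → C_1 acts by ∂[p,q,r] = [q,r] − [p,r] + [p,q]. For instance
  ∂bde = de − be + bd,
  ∂bcd = cd − bd + bc.
This gives a 10×10 integer matrix of rank 6; reducing to Smith normal form yields diagonal entries (1,1,1,1,1,1).

Boundary ∂_3: C_3 → C_2 sends each 3-simplex σ to the alternating sum Σ_i (−1)^i (σ with its i-th vertex removed). For instance
  ∂acde = cde − ade + ace − acd,
  ∂abcd = bcd − acd + abd − abc.
The resulting 10×5 matrix has rank 4, and its Smith normal form has invariant factors (1,1,1,1).

Computing H_k = (kernel of ∂_k) / (image of ∂_{k+1}):

  H_0: rank C_0 − rank ∂_1 = 5 − 4 = 1, and the invariant factors of ∂_1 are all 1, so H_0 ≅ Z.
  H_1: rank ker ∂_1 − rank ∂_2 = (10 − 4) − 6 = 0, and the invariant factors of ∂_2 are all 1, so H_1 ≅ 0.
  H_2: rank ker ∂_2 − rank ∂_3 = (10 − 6) − 4 = 0, and the invariant factors of ∂_3 are all 1, so H_2 ≅ 0.
  H_3: rank ker ∂_3 − rank ∂_4 = (5 − 4) − 0 = 1, and there is no ∂_4, so H_3 ≅ Z.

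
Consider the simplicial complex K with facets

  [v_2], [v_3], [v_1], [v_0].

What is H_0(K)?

K has 4 vertices.
rank ∂_0 = 0, rank ∂_1 = 0 ⇒ b_0 = 4 − 0 − 0 = 4. So H_0 = Z^4.

H_0 ≅ Z^4.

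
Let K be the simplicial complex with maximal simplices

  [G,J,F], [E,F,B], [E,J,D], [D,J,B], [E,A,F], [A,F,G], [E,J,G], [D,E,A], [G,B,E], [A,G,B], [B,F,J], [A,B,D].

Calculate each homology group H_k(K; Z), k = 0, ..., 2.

H_0 = Z,  H_1 = Z/2Z,  H_2 = 0.

Order the vertices as A < B < D < E < F < G < J. Listing each simplex with vertices in this order, K has dimension 2 with simplices:

  0-simplices (7): A, B, D, E, F, G, J
  1-simplices (18): AB, AD, AE, AF, AG, BD, BE, BF, BG, BJ, DE, DJ, EF, EG, EJ, FG, FJ, GJ
  2-simplices (12): ABD, ABG, ADE, AEF, AFG, BDJ, BEF, BEG, BFJ, DEJ, EGJ, FGJ

so the chain groups are C_0 ≅ Z^7, C_1 ≅ Z^18, C_2 ≅ Z^12.

The boundary map ∂_1: C_1 → C_0 sends each edge [p,q] (with p < q) to q − p.
The 7×18 boundary matrix has rank 6 and Smith normal form diag(1,1,1,1,1,1).

Boundary ∂_2: C_2 → C_1 maps a triangle to the signed sum of its edges. For instance
  ∂BDJ = DJ − BJ + BD,
  ∂EGJ = GJ − EJ + EG.
The 18×12 boundary matrix has rank 12 and Smith normal form diag(1,1,1,1,1,1,1,1,1,1,1,2).

From H_k ≅ ker(∂_k) / im(∂_{k+1}) we obtain:

  H_0: rank C_0 − rank ∂_1 = 7 − 6 = 1, and the invariant factors of ∂_1 are all 1, so H_0 ≅ Z.
  H_1: rank ker ∂_1 − rank ∂_2 = (18 − 6) − 12 = 0, and ∂_2 has invariant factor 2 > 1, so H_1 ≅ Z/2Z.
  H_2: rank ker ∂_2 − rank ∂_3 = (12 − 12) − 0 = 0, and there is no ∂_3, so H_2 ≅ 0.

As a check, the Euler characteristic is 7 − 18 + 12 = 1, which agrees with 1 − 0 + 0 = 1.
(K is a triangulation of the real projective plane RP^2.)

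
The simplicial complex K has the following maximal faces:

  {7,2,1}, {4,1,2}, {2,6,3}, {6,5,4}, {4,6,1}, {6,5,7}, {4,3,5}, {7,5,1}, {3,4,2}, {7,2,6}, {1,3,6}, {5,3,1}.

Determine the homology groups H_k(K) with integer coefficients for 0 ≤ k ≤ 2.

H_0 = Z,  H_1 = Z_2,  H_2 = 0.

Take the total order 1 < 2 < 3 < 4 < 5 < 6 < 7 on the vertex set. Then K (dimension 2) consists of the simplices:

  0-simplices (7): [1], [2], [3], [4], [5], [6], [7]
  1-simplices (18): [1,2], [1,3], [1,4], [1,5], [1,6], [1,7], [2,3], [2,4], [2,6], [2,7], [3,4], [3,5], [3,6], [4,5], [4,6], [5,6], [5,7], [6,7]
  2-simplices (12): [1,2,4], [1,2,7], [1,3,5], [1,3,6], [1,4,6], [1,5,7], [2,3,4], [2,3,6], [2,6,7], [3,4,5], [4,5,6], [5,6,7]

giving chain groups C_0 ≅ Z^7, C_1 ≅ Z^18, C_2 ≅ Z^12.

The boundary map ∂_1: C_1 → C_0 maps an edge to its endpoints' difference, ∂[p,q] = q − p. For instance
  ∂[2,6] = [6] − [2].
This gives a 7×18 integer matrix of rank 6; reducing to Smith normal form yields diagonal entries (1,1,1,1,1,1).

∂_2: C_2 → C_1 acts by ∂[p,q,r] = [q,r] − [p,r] + [p,q]. For instance
  ∂[2,3,4] = [3,4] − [2,4] + [2,3],
  ∂[5,6,7] = [6,7] − [5,7] + [5,6].
The 18×12 boundary matrix has rank 12 and Smith normal form diag(1,1,1,1,1,1,1,1,1,1,1,2).

Computing H_k = (kernel of ∂_k) / (image of ∂_{k+1}):

  H_0: rank C_0 − rank ∂_1 = 7 − 6 = 1, and the invariant factors of ∂_1 are all 1, so H_0 = Z.
  H_1: rank ker ∂_1 − rank ∂_2 = (18 − 6) − 12 = 0, and ∂_2 has invariant factor 2 > 1, so H_1 = Z_2.
  H_2: rank ker ∂_2 − rank ∂_3 = (12 − 12) − 0 = 0, and there is no ∂_3, so H_2 = 0.

(K is a triangulation of the real projective plane RP^2.)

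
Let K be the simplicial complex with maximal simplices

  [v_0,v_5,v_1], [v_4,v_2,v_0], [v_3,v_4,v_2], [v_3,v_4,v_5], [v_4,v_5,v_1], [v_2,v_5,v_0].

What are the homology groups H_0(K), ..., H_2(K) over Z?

H_0 = Z,  H_1 = Z,  H_2 = 0.

Order the vertices as v_0 < v_1 < v_2 < v_3 < v_4 < v_5. Listing each simplex with vertices in this order, K has dimension 2 with simplices:

  0-simplices (6): [v_0], [v_1], [v_2], [v_3], [v_4], [v_5]
  1-simplices (12): [v_0,v_1], [v_0,v_2], [v_0,v_4], [v_0,v_5], [v_1,v_4], [v_1,v_5], [v_2,v_3], [v_2,v_4], [v_2,v_5], [v_3,v_4], [v_3,v_5], [v_4,v_5]
  2-simplices (6): [v_0,v_1,v_5], [v_0,v_2,v_4], [v_0,v_2,v_5], [v_1,v_4,v_5], [v_2,v_3,v_4], [v_3,v_4,v_5]

giving chain groups C_0 ≅ Z^6, C_1 ≅ Z^12, C_2 ≅ Z^6.

Boundary ∂_1: C_1 → C_0 is given by ∂[p,q] = [q] − [p]. For instance
  ∂[v_0,v_5] = [v_5] − [v_0].
The resulting 6×12 matrix has rank 5, and its Smith normal form has invariant factors (1,1,1,1,1).

∂_2: C_2 → C_1 acts by ∂[p,q,r] = [q,r] − [p,r] + [p,q]. For instance
  ∂[v_0,v_2,v_5] = [v_2,v_5] − [v_0,v_5] + [v_0,v_2],
  ∂[v_0,v_2,v_4] = [v_2,v_4] − [v_0,v_4] + [v_0,v_2].
The resulting 12×6 matrix has rank 6, and its Smith normal form has invariant factors (1,1,1,1,1,1).

Now H_k = ker ∂_k / im ∂_{k+1}, so:

  H_0: rank C_0 − rank ∂_1 = 6 − 5 = 1, and the invariant factors of ∂_1 are all 1, so H_0 = Z.
  H_1: rank ker ∂_1 − rank ∂_2 = (12 − 5) − 6 = 1, and the invariant factors of ∂_2 are all 1, so H_1 = Z.
  H_2: rank ker ∂_2 − rank ∂_3 = (6 − 6) − 0 = 0, and there is no ∂_3, so H_2 = 0.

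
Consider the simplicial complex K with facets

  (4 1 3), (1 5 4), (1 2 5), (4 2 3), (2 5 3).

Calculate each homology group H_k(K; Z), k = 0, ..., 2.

H_0 ≅ Z,  H_1 ≅ Z,  H_2 = 0.

Take the total order 1 < 2 < 3 < 4 < 5 on the vertex set. Then K (dimension 2) consists of the simplices:

  0-simplices (5): [1], [2], [3], [4], [5]
  1-simplices (10): [1,2], [1,3], [1,4], [1,5], [2,3], [2,4], [2,5], [3,4], [3,5], [4,5]
  2-simplices (5): [1,2,5], [1,3,4], [1,4,5], [2,3,4], [2,3,5]

so the chain groups are C_0 ≅ Z^5, C_1 ≅ Z^10, C_2 ≅ Z^5.

Boundary ∂_1: C_1 → C_0 sends each edge [p,q] (with p < q) to q − p. For instance
  ∂[1,2] = [2] − [1].
This gives a 5×10 integer matrix of rank 4; reducing to Smith normal form yields diagonal entries (1,1,1,1).

Boundary ∂_2: C_2 → C_1 sends each 2-simplex [p,q,r] to [q,r] − [p,r] + [p,q]. For instance
  ∂[1,4,5] = [4,5] − [1,5] + [1,4],
  ∂[1,2,5] = [2,5] − [1,5] + [1,2].
The 10×5 boundary matrix has rank 5 and Smith normal form diag(1,1,1,1,1).

Computing H_k = (kernel of ∂_k) / (image of ∂_{k+1}):

  H_0: rank C_0 − rank ∂_1 = 5 − 4 = 1, and the invariant factors of ∂_1 are all 1, so H_0 ≅ Z.
  H_1: rank ker ∂_1 − rank ∂_2 = (10 − 4) − 5 = 1, and the invariant factors of ∂_2 are all 1, so H_1 ≅ Z.
  H_2: rank ker ∂_2 − rank ∂_3 = (5 − 5) − 0 = 0, and there is no ∂_3, so H_2 ≅ 0.

(K is a triangulation of the Möbius band.)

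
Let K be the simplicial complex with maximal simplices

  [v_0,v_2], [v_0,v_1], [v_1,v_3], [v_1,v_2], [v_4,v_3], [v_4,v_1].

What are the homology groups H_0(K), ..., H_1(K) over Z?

Order the vertices as v_0 < v_1 < v_2 < v_3 < v_4. Listing each simplex with vertices in this order, K has dimension 1 with simplices:

  0-simplices (5): [v_0], [v_1], [v_2], [v_3], [v_4]
  1-simplices (6): [v_0,v_1], [v_0,v_2], [v_1,v_2], [v_1,v_3], [v_1,v_4], [v_3,v_4]

so the chain groups are C_0 ≅ Z^5, C_1 ≅ Z^6.

∂_1: C_1 → C_0 maps an edge to its endpoints' difference, ∂[p,q] = q − p. For instance
  ∂[v_1,v_4] = [v_4] − [v_1].
The resulting 5×6 matrix has rank 4, and its Smith normal form has invariant factors (1,1,1,1).

Computing H_k = (kernel of ∂_k) / (image of ∂_{k+1}):

  H_0: rank C_0 − rank ∂_1 = 5 − 4 = 1, and the invariant factors of ∂_1 are all 1, so H_0 ≅ Z.
  H_1: rank ker ∂_1 − rank ∂_2 = (6 − 4) − 0 = 2, and there is no ∂_2, so H_1 ≅ Z^2.

H_0 ≅ Z,  H_1 ≅ Z^2.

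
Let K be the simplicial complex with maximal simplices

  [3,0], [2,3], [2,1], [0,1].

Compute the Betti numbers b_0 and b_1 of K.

Fix the vertex order 0 < 1 < 2 < 3 and write every simplex with vertices in increasing order. Then dim K = 1 and the simplices of K are:

  0-simplices (4): [0], [1], [2], [3]
  1-simplices (4): [0,1], [0,3], [1,2], [2,3]

Hence C_0 ≅ Z^4, C_1 ≅ Z^4.

∂_1: C_1 → C_0 sends each edge [p,q] (with p < q) to q − p.
This gives a 4×4 integer matrix of rank 3; reducing to Smith normal form yields diagonal entries (1,1,1).

Computing H_k = (kernel of ∂_k) / (image of ∂_{k+1}):

  H_0: rank C_0 − rank ∂_1 = 4 − 3 = 1, and the invariant factors of ∂_1 are all 1, so H_0 = Z.
  H_1: rank ker ∂_1 − rank ∂_2 = (4 − 3) − 0 = 1, and there is no ∂_2, so H_1 = Z.

As a check, the Euler characteristic is 4 − 4 = 0, which agrees with 1 − 1 = 0.

Hence the Betti numbers are b_0 = 1, b_1 = 1.

b_0 = 1, b_1 = 1.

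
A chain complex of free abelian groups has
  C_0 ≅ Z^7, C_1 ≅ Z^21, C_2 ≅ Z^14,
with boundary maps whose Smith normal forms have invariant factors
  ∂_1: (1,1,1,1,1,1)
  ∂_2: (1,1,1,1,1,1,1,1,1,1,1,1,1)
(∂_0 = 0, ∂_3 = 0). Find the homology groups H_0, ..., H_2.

H_0 = Z,  H_1 = Z^2,  H_2 = Z.

H_0: b_0 = 7 − 0 − 6 = 1; torsion from ∂_1 factors > 1: none. So H_0 = Z.
H_1: b_1 = 21 − 6 − 13 = 2; torsion from ∂_2 factors > 1: none. So H_1 = Z^2.
H_2: b_2 = 14 − 13 − 0 = 1; torsion from ∂_3 factors > 1: none. So H_2 = Z.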